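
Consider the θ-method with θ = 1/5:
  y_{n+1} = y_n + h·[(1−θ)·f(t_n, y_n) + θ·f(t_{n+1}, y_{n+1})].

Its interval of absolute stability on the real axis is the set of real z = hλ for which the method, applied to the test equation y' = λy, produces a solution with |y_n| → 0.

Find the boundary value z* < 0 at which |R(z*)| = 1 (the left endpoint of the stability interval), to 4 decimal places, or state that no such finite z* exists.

With y'=λy (z=hλ):
  y_{n+1} = y_n + z·[4/5·y_n + 1/5·y_{n+1}] ⇒ (1 − 1/5z)y_{n+1} = (1 + 4/5z)y_n
  ⇒ R(z) = (1 + 4/5z)/(1 − 1/5z).

Boundary: |R(x)|=1, x<0.
x=-0.37: |R|=0.6555
R=−1: 1+4/5x = −1+1/5x ⇒ -3/5x=2 ⇒ x=2/(-3/5)=-3.3333
Confirm numerically:
  x=-3.184: |R|=0.94526 <1
  x=-2.998: |R|=0.87422 <1
  x=-2.127: |R|=0.49221 <1
  x=-1.334: |R|=0.05305 <1
  x=-3.823: |R|=1.16650 >1
  x=-3.723: |R|=1.13401 >1
  x=-3.701: |R|=1.12677 >1
So |R|<1 on (-3.3333, 0).

z* = -3.3333.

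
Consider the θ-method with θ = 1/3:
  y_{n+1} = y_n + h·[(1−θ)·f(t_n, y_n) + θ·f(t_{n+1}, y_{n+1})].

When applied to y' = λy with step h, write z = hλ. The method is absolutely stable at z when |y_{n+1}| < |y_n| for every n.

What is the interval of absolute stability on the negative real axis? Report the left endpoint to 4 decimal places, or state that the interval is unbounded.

With y'=λy (z=hλ):
  y_{n+1} = y_n + z·[2/3·y_n + 1/3·y_{n+1}] ⇒ (1 − 1/3z)y_{n+1} = (1 + 2/3z)y_n
  so R(z) = (1 + 2/3z)/(1 − 1/3z).

Boundary: |R(x)|=1, x<0.
x=-0.63: |R|=0.4793
R=−1: 1+2/3x = −1+1/3x ⇒ -1/3x=2 ⇒ x=2/(-1/3)=-6.0000
Confirm numerically:
  x=-4.520: |R|=0.80319 <1
  x=-4.168: |R|=0.74442 <1
  x=-3.661: |R|=0.64885 <1
  x=-2.809: |R|=0.45068 <1
  x=-6.542: |R|=1.05680 >1
  x=-6.391: |R|=1.04164 >1
Interval (-6.0000, 0).

z∈(-6.0000,0).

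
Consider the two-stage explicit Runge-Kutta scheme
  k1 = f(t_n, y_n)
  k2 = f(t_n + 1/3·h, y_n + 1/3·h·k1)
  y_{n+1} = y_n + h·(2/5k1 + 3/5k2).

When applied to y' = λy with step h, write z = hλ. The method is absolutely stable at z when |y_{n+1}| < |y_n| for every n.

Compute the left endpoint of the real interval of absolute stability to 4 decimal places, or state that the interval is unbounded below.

left endpoint -5.0000.

On y'=λy, z=hλ:
  k1=λy_n ⇒ h·k1=z·y_n;  k2=λ(1+1/3z)y_n ⇒ h·k2=z(1+1/3z)y_n
  y_{n+1}/y_n = 1 + 2/5z + 3/5z(1+1/3z) = 1 + z + 1/5z²
  Hence R(z) = 1 + z + 1/5z².

Solve |R(x)|<1 on ℝ⁻.
x=-1.79: |R|=0.1492
R=1: x+1/5x²=0 ⇒ x=−5=-5.0000; min R=1−1/(4·1/5)=-0.2500>−1
Confirm numerically:
  x=-4.541: |R|=0.58314 <1
  x=-4.398: |R|=0.47048 <1
  x=-3.741: |R|=0.05802 <1
  x=-2.671: |R|=0.24415 <1
  x=-5.559: |R|=1.62150 >1
  x=-5.538: |R|=1.59589 >1
  x=-5.485: |R|=1.53205 >1
Stable set (-5.0000, 0).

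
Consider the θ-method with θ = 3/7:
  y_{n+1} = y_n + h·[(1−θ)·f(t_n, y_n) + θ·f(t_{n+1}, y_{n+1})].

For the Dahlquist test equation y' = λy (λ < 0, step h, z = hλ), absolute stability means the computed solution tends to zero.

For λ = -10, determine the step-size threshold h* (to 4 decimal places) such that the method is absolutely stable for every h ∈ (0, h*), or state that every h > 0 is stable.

(-14.0000,0); λ=-10 ⇒ h* = (14)/10 = 1.4000.

On y'=λy, z=hλ:
  y_{n+1} = y_n + z·[4/7·y_n + 3/7·y_{n+1}] ⇒ (1 − 3/7z)y_{n+1} = (1 + 4/7z)y_n
  R(z) = (1 + 4/7z)/(1 − 3/7z).

Solve |R(x)|<1 on ℝ⁻.
x=-0.43: |R|=0.6369
R=−1: 1+4/7x = −1+3/7x ⇒ -1/7x=2 ⇒ x=2/(-1/7)=-14.0000
Confirm numerically:
  x=-12.393: |R|=0.96363 <1
  x=-9.408: |R|=0.86963 <1
  x=-7.824: |R|=0.79732 <1
  x=-14.258: |R|=1.00518 >1
  x=-14.208: |R|=1.00419 >1
So |R|<1 on (-14.0000, 0).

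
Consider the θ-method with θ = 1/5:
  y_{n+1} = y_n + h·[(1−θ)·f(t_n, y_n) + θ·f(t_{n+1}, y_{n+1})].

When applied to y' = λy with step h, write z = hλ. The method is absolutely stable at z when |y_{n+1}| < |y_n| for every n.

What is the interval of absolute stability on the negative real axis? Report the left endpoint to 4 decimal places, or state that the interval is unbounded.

Set f=λy, z=hλ:
  y_{n+1} = y_n + z·[4/5·y_n + 1/5·y_{n+1}] ⇒ (1 − 1/5z)y_{n+1} = (1 + 4/5z)y_n
  ⇒ R(z) = (1 + 4/5z)/(1 − 1/5z).

Boundary: |R(x)|=1, x<0.
x=-0.39: |R|=0.6382
R=−1: 1+4/5x = −1+1/5x ⇒ -3/5x=2 ⇒ x=2/(-3/5)=-3.3333
Confirm numerically:
  x=-3.165: |R|=0.93815 <1
  x=-2.469: |R|=0.65283 <1
  x=-2.116: |R|=0.48679 <1
  x=-3.897: |R|=1.19006 >1
  x=-3.799: |R|=1.15877 >1
  x=-3.363: |R|=1.01064 >1
Stable set (-3.3333, 0).

(-3.3333, 0).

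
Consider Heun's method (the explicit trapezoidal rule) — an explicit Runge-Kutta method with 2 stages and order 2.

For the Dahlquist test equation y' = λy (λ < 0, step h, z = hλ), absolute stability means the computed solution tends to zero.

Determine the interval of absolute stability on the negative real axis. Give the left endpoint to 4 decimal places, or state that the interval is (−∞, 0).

(-2.0000, 0).

With y'=λy (z=hλ):
  order 2, 2-stage ⇒ R(z)=1+z+z^2/2
  (e.g. R(-0.51)=0.62005, |R|=0.62005)

Boundary: |R(x)|=1, x<0.
x=-0.51: |R|=0.6200
|R(-1.91)|=0.9140 |R(-1.81)|=0.8281 |R(-1.61)|=0.6861
Bisect:
  x_lo=-2.3465 |R|=1.4065  x_hi=-0.1514 |R|=0.8600
  mid=-1.24895 |R|=0.53099 →hi
  mid=-1.79770 |R|=0.81816 →hi
  mid=-2.07208 |R|=1.07467 →lo
  mid=-1.93489 |R|=0.93701 →hi
  mid=-2.00348 |R|=1.00349 →lo
  mid=-1.96919 |R|=0.96966 →hi
  mid=-1.98633 |R|=0.98643 →hi
  mid=-1.99491 |R|=0.99492 →hi
  mid=-1.99920 |R|=0.99920 →hi
  mid=-2.00134 |R|=1.00134 →lo
  ...
  [-2.00013,-2.00000] ⇒ x*=-2.0000
So |R|<1 on (-2.0000, 0).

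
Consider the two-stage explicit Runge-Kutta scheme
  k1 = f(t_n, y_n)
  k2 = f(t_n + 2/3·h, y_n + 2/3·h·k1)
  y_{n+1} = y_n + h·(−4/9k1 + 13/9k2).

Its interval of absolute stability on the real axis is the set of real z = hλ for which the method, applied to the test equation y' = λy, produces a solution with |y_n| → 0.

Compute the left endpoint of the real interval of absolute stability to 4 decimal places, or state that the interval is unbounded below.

Set f=λy, z=hλ:
  k1=λy_n ⇒ h·k1=z·y_n;  k2=λ(1+2/3z)y_n ⇒ h·k2=z(1+2/3z)y_n
  y_{n+1}/y_n = 1 − 4/9z + 13/9z(1+2/3z) = 1 + z + 26/27z²
  Hence R(z) = 1 + z + 26/27z².

Solve |R(x)|<1 on ℝ⁻.
x=-0.84: |R|=0.8395
R=1: x+26/27x²=0 ⇒ x=−27/26=-1.0385; min R=1−1/(4·26/27)=0.7404>−1
Confirm numerically:
  x=-0.995: |R|=0.95836 <1
  x=-0.924: |R|=0.89815 <1
  x=-0.728: |R|=0.78235 <1
  x=-0.540: |R|=0.74080 <1
  x=-1.629: |R|=1.92636 >1
  x=-1.247: |R|=1.25042 >1
So |R|<1 on (-1.0385, 0).

left endpoint -1.0385.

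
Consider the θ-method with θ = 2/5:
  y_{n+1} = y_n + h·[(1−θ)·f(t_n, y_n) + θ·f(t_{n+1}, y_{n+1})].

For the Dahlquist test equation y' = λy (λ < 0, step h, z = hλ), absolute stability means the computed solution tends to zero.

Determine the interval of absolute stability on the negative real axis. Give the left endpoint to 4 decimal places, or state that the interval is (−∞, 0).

(-10.0000, 0).

With y'=λy (z=hλ):
  y_{n+1} = y_n + z·[3/5·y_n + 2/5·y_{n+1}] ⇒ (1 − 2/5z)y_{n+1} = (1 + 3/5z)y_n
  Hence R(z) = (1 + 3/5z)/(1 − 2/5z).

Boundary: |R(x)|=1, x<0.
x=-0.62: |R|=0.5032
R=−1: 1+3/5x = −1+2/5x ⇒ -1/5x=2 ⇒ x=2/(-1/5)=-10.0000
Confirm numerically:
  x=-9.474: |R|=0.97804 <1
  x=-6.899: |R|=0.83504 <1
  x=-5.480: |R|=0.71679 <1
  x=-10.513: |R|=1.01971 >1
  x=-10.412: |R|=1.01595 >1
  x=-10.186: |R|=1.00733 >1
So |R|<1 on (-10.0000, 0).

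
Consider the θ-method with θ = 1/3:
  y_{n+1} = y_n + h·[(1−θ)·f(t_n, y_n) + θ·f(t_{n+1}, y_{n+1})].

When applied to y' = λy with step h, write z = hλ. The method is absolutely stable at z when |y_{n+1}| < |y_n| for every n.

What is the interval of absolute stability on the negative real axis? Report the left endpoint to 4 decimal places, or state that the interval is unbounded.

z∈(-6.0000,0).

Test eqn y'=λy, z=hλ:
  y_{n+1} = y_n + z·[2/3·y_n + 1/3·y_{n+1}] ⇒ (1 − 1/3z)y_{n+1} = (1 + 2/3z)y_n
  so R(z) = (1 + 2/3z)/(1 − 1/3z).

Boundary: |R(x)|=1, x<0.
x=-1.39: |R|=0.0501
R=−1: 1+2/3x = −1+1/3x ⇒ -1/3x=2 ⇒ x=2/(-1/3)=-6.0000
Confirm numerically:
  x=-5.547: |R|=0.94700 <1
  x=-3.471: |R|=0.60918 <1
  x=-3.090: |R|=0.52217 <1
  x=-6.204: |R|=1.02216 >1
  x=-6.059: |R|=1.00651 >1
So |R|<1 on (-6.0000, 0).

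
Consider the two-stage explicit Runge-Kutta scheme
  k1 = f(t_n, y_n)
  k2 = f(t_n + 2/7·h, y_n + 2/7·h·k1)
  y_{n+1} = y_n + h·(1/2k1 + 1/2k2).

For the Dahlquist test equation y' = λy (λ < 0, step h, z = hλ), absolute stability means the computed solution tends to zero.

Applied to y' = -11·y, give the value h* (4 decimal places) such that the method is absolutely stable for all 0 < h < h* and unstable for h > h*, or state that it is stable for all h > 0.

(-7.0000,0); λ=-11 ⇒ h* = (7)/11 = 0.6364.

On y'=λy, z=hλ:
  k1=λy_n ⇒ h·k1=z·y_n;  k2=λ(1+2/7z)y_n ⇒ h·k2=z(1+2/7z)y_n
  y_{n+1}/y_n = 1 + 1/2z + 1/2z(1+2/7z) = 1 + z + 1/7z²
  Hence R(z) = 1 + z + 1/7z².

Find x<0 with |R(x)|<1.
x=-1.24: |R|=0.0203
R=1: x+1/7x²=0 ⇒ x=−7=-7.0000; min R=1−1/(4·1/7)=-0.7500>−1
Confirm numerically:
  x=-6.446: |R|=0.48985 <1
  x=-6.190: |R|=0.28373 <1
  x=-6.068: |R|=0.19209 <1
  x=-7.368: |R|=1.38735 >1
  x=-7.157: |R|=1.16052 >1
Stable set (-7.0000, 0).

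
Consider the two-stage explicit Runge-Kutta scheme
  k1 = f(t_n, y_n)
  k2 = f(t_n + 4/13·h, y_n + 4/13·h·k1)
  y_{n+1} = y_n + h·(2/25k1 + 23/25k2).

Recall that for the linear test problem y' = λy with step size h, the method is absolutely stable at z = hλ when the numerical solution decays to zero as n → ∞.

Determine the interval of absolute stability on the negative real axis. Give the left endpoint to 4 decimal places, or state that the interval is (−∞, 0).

z∈(-3.5326,0).

On y'=λy, z=hλ:
  k1=λy_n ⇒ h·k1=z·y_n;  k2=λ(1+4/13z)y_n ⇒ h·k2=z(1+4/13z)y_n
  y_{n+1}/y_n = 1 + 2/25z + 23/25z(1+4/13z) = 1 + z + 92/325z²
  R(z) = 1 + z + 92/325z².

Boundary: |R(x)|=1, x<0.
x=-0.46: |R|=0.5999
R=1: x+92/325x²=0 ⇒ x=−325/92=-3.5326; min R=1−1/(4·92/325)=0.1168>−1
Confirm numerically:
  x=-3.287: |R|=0.77147 <1
  x=-2.874: |R|=0.46418 <1
  x=-2.123: |R|=0.15286 <1
  x=-1.611: |R|=0.12368 <1
  x=-4.086: |R|=1.64008 >1
  x=-3.911: |R|=1.41892 >1
Stable set (-3.5326, 0).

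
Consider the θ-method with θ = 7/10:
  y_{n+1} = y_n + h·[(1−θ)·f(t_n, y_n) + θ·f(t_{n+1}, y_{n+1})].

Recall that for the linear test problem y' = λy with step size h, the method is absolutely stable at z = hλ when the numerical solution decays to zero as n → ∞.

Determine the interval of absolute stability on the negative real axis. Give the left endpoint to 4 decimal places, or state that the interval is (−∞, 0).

unbounded; (−∞, 0).

On y'=λy, z=hλ:
  y_{n+1} = y_n + z·[3/10·y_n + 7/10·y_{n+1}] ⇒ (1 − 7/10z)y_{n+1} = (1 + 3/10z)y_n
  R(z) = (1 + 3/10z)/(1 − 7/10z).

Boundary: |R(x)|=1, x<0.
x=-1.69: |R|=0.2258
x=-2: |R|=0.1667
x=-10: |R|=0.2500
x=-100: |R|=0.4085
θ=7/10≥1/2 ⇒ |1+3/10x|<|1−7/10x| ∀x<0 ⇒ stable on all of ℝ⁻.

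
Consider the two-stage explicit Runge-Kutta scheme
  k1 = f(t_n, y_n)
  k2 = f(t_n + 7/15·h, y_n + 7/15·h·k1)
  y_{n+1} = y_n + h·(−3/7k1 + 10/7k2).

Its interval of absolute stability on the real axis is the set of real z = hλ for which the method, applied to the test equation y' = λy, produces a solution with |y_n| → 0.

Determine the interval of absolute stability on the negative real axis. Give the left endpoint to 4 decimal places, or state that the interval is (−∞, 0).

Test eqn y'=λy, z=hλ:
  k1=λy_n ⇒ h·k1=z·y_n;  k2=λ(1+7/15z)y_n ⇒ h·k2=z(1+7/15z)y_n
  y_{n+1}/y_n = 1 − 3/7z + 10/7z(1+7/15z) = 1 + z + 2/3z²
  R(z) = 1 + z + 2/3z².

Need |R(x)|<1, x<0.
x=-0.76: |R|=0.6251
R=1: x+2/3x²=0 ⇒ x=−3/2=-1.5000; min R=1−1/(4·2/3)=0.6250>−1
Confirm numerically:
  x=-1.419: |R|=0.92337 <1
  x=-1.388: |R|=0.89636 <1
  x=-1.021: |R|=0.67396 <1
  x=-0.612: |R|=0.63770 <1
  x=-1.817: |R|=1.38399 >1
  x=-1.733: |R|=1.26919 >1
  x=-1.702: |R|=1.22920 >1
Stable set (-1.5000, 0).

z∈(-1.5000,0).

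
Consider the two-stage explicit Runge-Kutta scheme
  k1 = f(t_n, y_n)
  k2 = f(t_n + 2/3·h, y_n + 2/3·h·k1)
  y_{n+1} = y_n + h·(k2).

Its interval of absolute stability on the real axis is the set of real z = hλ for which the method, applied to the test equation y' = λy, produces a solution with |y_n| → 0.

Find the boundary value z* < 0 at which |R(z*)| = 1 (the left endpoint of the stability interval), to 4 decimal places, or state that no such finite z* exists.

Set f=λy, z=hλ:
  k1=λy_n ⇒ h·k1=z·y_n;  k2=λ(1+2/3z)y_n ⇒ h·k2=z(1+2/3z)y_n
  y_{n+1}/y_n = 1 + z(1+2/3z) = 1 + z + 2/3z²
  R(z) = 1 + z + 2/3z².

Solve |R(x)|<1 on ℝ⁻.
x=-1.71: |R|=1.2394
R=1: x+2/3x²=0 ⇒ x=−3/2=-1.5000; min R=1−1/(4·2/3)=0.6250>−1
Confirm numerically:
  x=-1.346: |R|=0.86181 <1
  x=-1.110: |R|=0.71140 <1
  x=-0.989: |R|=0.66308 <1
  x=-1.901: |R|=1.50820 >1
  x=-1.614: |R|=1.12266 >1
  x=-1.531: |R|=1.03164 >1
Interval (-1.5000, 0).

z* = -1.5000.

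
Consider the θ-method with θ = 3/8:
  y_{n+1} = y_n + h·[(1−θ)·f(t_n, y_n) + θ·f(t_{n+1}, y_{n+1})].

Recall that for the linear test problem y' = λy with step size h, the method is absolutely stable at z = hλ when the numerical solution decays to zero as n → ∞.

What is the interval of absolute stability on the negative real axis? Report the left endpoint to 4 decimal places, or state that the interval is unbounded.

z∈(-8.0000,0).

On y'=λy, z=hλ:
  y_{n+1} = y_n + z·[5/8·y_n + 3/8·y_{n+1}] ⇒ (1 − 3/8z)y_{n+1} = (1 + 5/8z)y_n
  so R(z) = (1 + 5/8z)/(1 − 3/8z).

Boundary: |R(x)|=1, x<0.
x=-1.56: |R|=0.0158
R=−1: 1+5/8x = −1+3/8x ⇒ -1/4x=2 ⇒ x=2/(-1/4)=-8.0000
Confirm numerically:
  x=-7.695: |R|=0.98038 <1
  x=-5.584: |R|=0.80478 <1
  x=-4.573: |R|=0.68442 <1
  x=-4.074: |R|=0.61171 <1
  x=-8.543: |R|=1.03229 >1
  x=-8.328: |R|=1.01989 >1
Stable set (-8.0000, 0).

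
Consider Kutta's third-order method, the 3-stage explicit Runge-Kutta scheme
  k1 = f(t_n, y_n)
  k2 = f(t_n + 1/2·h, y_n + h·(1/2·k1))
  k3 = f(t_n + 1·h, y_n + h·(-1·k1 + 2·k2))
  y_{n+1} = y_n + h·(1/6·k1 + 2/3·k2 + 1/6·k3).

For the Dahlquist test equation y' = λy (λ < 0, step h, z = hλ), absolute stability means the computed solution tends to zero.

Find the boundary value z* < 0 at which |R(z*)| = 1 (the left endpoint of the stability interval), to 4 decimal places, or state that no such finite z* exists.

z* = -2.5127.

With y'=λy (z=hλ):
  order 3, 3-stage ⇒ R(z)=1+z+z^2/2+z^3/6
  (e.g. R(-0.32)=0.72574, |R|=0.72574)

Boundary: |R(x)|=1, x<0.
x=-0.32: |R|=0.7257
|R(-2.74)|=1.4147 |R(-1.5)|=0.0625 |R(-0.58)|=0.5557
Bisect:
  x_lo=-3.0183 |R|=2.0461  x_hi=-0.2572 |R|=0.7730
  mid=-1.63775 |R|=0.02878 →hi
  mid=-2.32802 |R|=0.72104 →hi
  mid=-2.67316 |R|=1.28390 →lo
  mid=-2.50059 |R|=0.98013 →hi
  mid=-2.58688 |R|=1.12611 →lo
  mid=-2.54373 |R|=1.05168 →lo
  mid=-2.52216 |R|=1.01555 →lo
  mid=-2.51138 |R|=0.99775 →hi
  mid=-2.51677 |R|=1.00663 →lo
  mid=-2.51407 |R|=1.00219 →lo
  ...
  [-2.51289,-2.51273] ⇒ x*=-2.5127
Stable set (-2.5127, 0).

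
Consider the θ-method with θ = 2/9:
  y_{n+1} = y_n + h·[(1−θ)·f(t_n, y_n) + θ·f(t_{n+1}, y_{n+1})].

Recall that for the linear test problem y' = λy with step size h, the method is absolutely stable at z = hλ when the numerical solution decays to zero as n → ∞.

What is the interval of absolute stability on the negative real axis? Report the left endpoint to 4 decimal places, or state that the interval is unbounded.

(-3.6000, 0).

On y'=λy, z=hλ:
  y_{n+1} = y_n + z·[7/9·y_n + 2/9·y_{n+1}] ⇒ (1 − 2/9z)y_{n+1} = (1 + 7/9z)y_n
  so R(z) = (1 + 7/9z)/(1 − 2/9z).

Solve |R(x)|<1 on ℝ⁻.
x=-1.03: |R|=0.1618
R=−1: 1+7/9x = −1+2/9x ⇒ -5/9x=2 ⇒ x=2/(-5/9)=-3.6000
Confirm numerically:
  x=-2.622: |R|=0.65670 <1
  x=-2.515: |R|=0.61333 <1
  x=-2.078: |R|=0.42156 <1
  x=-1.605: |R|=0.18305 <1
  x=-3.959: |R|=1.10610 >1
  x=-3.785: |R|=1.05582 >1
So |R|<1 on (-3.6000, 0).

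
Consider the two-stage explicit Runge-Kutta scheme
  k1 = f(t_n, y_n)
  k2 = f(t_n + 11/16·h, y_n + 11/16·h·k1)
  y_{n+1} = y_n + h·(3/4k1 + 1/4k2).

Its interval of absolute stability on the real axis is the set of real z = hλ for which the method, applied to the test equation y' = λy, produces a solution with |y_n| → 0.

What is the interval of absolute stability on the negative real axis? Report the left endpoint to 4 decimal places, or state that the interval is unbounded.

z∈(-5.8182,0).

With y'=λy (z=hλ):
  k1=λy_n ⇒ h·k1=z·y_n;  k2=λ(1+11/16z)y_n ⇒ h·k2=z(1+11/16z)y_n
  y_{n+1}/y_n = 1 + 3/4z + 1/4z(1+11/16z) = 1 + z + 11/64z²
  Hence R(z) = 1 + z + 11/64z².

Solve |R(x)|<1 on ℝ⁻.
x=-1.66: |R|=0.1864
R=1: x+11/64x²=0 ⇒ x=−64/11=-5.8182; min R=1−1/(4·11/64)=-0.4545>−1
Confirm numerically:
  x=-5.674: |R|=0.85939 <1
  x=-5.510: |R|=0.70814 <1
  x=-3.708: |R|=0.34485 <1
  x=-6.366: |R|=1.59940 >1
  x=-6.030: |R|=1.21953 >1
  x=-5.878: |R|=1.06043 >1
Stable set (-5.8182, 0).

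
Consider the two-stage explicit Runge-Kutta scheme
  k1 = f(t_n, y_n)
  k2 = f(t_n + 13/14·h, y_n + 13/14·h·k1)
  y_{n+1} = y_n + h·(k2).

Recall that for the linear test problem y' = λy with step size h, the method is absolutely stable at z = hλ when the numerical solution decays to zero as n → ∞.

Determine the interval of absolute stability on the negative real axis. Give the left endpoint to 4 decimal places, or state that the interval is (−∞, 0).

(-1.0769, 0).

With y'=λy (z=hλ):
  k1=λy_n ⇒ h·k1=z·y_n;  k2=λ(1+13/14z)y_n ⇒ h·k2=z(1+13/14z)y_n
  y_{n+1}/y_n = 1 + z(1+13/14z) = 1 + z + 13/14z²
  Hence R(z) = 1 + z + 13/14z².

Find x<0 with |R(x)|<1.
x=-0.86: |R|=0.8268
R=1: x+13/14x²=0 ⇒ x=−14/13=-1.0769; min R=1−1/(4·13/14)=0.7308>−1
Confirm numerically:
  x=-0.936: |R|=0.87752 <1
  x=-0.891: |R|=0.84618 <1
  x=-0.772: |R|=0.78141 <1
  x=-1.549: |R|=1.67902 >1
  x=-1.349: |R|=1.34082 >1
So |R|<1 on (-1.0769, 0).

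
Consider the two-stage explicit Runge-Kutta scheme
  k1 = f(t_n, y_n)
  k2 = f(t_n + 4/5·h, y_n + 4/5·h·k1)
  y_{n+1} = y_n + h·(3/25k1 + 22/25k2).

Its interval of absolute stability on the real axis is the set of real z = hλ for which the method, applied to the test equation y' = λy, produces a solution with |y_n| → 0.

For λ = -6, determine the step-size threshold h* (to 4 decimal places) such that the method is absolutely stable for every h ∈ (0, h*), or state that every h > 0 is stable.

Set f=λy, z=hλ:
  k1=λy_n ⇒ h·k1=z·y_n;  k2=λ(1+4/5z)y_n ⇒ h·k2=z(1+4/5z)y_n
  y_{n+1}/y_n = 1 + 3/25z + 22/25z(1+4/5z) = 1 + z + 88/125z²
  so R(z) = 1 + z + 88/125z².

Boundary: |R(x)|=1, x<0.
x=-1.36: |R|=0.9421
R=1: x+88/125x²=0 ⇒ x=−125/88=-1.4205; min R=1−1/(4·88/125)=0.6449>−1
Confirm numerically:
  x=-0.968: |R|=0.69166 <1
  x=-0.736: |R|=0.64535 <1
  x=-0.653: |R|=0.64719 <1
  x=-0.618: |R|=0.65087 <1
  x=-1.992: |R|=1.80152 >1
  x=-1.607: |R|=1.21104 >1
Interval (-1.4205, 0).

(-1.4205,0); λ=-6 ⇒ h* = (125/88)/6 = 0.2367.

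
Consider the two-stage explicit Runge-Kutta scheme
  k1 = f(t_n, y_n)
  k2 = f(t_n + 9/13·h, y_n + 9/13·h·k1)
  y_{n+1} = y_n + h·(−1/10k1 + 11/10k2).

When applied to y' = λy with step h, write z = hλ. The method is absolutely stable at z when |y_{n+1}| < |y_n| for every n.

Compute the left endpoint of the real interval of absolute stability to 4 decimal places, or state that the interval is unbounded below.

Test eqn y'=λy, z=hλ:
  k1=λy_n ⇒ h·k1=z·y_n;  k2=λ(1+9/13z)y_n ⇒ h·k2=z(1+9/13z)y_n
  y_{n+1}/y_n = 1 − 1/10z + 11/10z(1+9/13z) = 1 + z + 99/130z²
  R(z) = 1 + z + 99/130z².

Find x<0 with |R(x)|<1.
x=-1.31: |R|=0.9969
R=1: x+99/130x²=0 ⇒ x=−130/99=-1.3131; min R=1−1/(4·99/130)=0.6717>−1
Confirm numerically:
  x=-1.267: |R|=0.95549 <1
  x=-1.158: |R|=0.86320 <1
  x=-1.120: |R|=0.83527 <1
  x=-0.563: |R|=0.67838 <1
  x=-1.372: |R|=1.06151 >1
  x=-1.358: |R|=1.04640 >1
So |R|<1 on (-1.3131, 0).

z* = -1.3131.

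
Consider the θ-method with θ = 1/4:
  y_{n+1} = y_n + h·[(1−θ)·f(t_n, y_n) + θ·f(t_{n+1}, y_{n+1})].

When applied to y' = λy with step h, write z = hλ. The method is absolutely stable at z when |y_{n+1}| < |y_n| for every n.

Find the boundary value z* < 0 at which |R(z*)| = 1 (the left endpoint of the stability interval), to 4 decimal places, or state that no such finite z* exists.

Set f=λy, z=hλ:
  y_{n+1} = y_n + z·[3/4·y_n + 1/4·y_{n+1}] ⇒ (1 − 1/4z)y_{n+1} = (1 + 3/4z)y_n
  so R(z) = (1 + 3/4z)/(1 − 1/4z).

Boundary: |R(x)|=1, x<0.
x=-0.32: |R|=0.7037
R=−1: 1+3/4x = −1+1/4x ⇒ -1/2x=2 ⇒ x=2/(-1/2)=-4.0000
Confirm numerically:
  x=-3.346: |R|=0.82194 <1
  x=-2.972: |R|=0.70511 <1
  x=-1.705: |R|=0.19544 <1
  x=-4.203: |R|=1.04949 >1
  x=-4.176: |R|=1.04305 >1
  x=-4.074: |R|=1.01833 >1
Interval (-4.0000, 0).

left endpoint -4.0000.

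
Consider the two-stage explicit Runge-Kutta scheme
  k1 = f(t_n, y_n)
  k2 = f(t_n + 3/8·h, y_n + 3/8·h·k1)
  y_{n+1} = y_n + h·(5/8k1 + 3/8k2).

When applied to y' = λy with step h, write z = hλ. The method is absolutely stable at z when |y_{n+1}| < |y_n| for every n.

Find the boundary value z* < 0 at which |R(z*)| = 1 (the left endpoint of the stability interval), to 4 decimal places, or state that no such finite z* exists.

left endpoint -7.1111.

With y'=λy (z=hλ):
  k1=λy_n ⇒ h·k1=z·y_n;  k2=λ(1+3/8z)y_n ⇒ h·k2=z(1+3/8z)y_n
  y_{n+1}/y_n = 1 + 5/8z + 3/8z(1+3/8z) = 1 + z + 9/64z²
  R(z) = 1 + z + 9/64z².

Need |R(x)|<1, x<0.
x=-0.49: |R|=0.5438
R=1: x+9/64x²=0 ⇒ x=−64/9=-7.1111; min R=1−1/(4·9/64)=-0.7778>−1
Confirm numerically:
  x=-6.129: |R|=0.15353 <1
  x=-5.390: |R|=0.30455 <1
  x=-4.670: |R|=0.60312 <1
  x=-7.681: |R|=1.61556 >1
  x=-7.577: |R|=1.49641 >1
  x=-7.540: |R|=1.45476 >1
So |R|<1 on (-7.1111, 0).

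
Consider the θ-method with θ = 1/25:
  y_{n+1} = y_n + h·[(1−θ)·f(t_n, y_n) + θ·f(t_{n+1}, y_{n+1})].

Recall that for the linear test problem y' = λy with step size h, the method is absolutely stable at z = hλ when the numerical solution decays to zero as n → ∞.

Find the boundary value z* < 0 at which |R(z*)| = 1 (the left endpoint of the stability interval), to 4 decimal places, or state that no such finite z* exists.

z* = -2.1739.

With y'=λy (z=hλ):
  y_{n+1} = y_n + z·[24/25·y_n + 1/25·y_{n+1}] ⇒ (1 − 1/25z)y_{n+1} = (1 + 24/25z)y_n
  Hence R(z) = (1 + 24/25z)/(1 − 1/25z).

Solve |R(x)|<1 on ℝ⁻.
x=-0.77: |R|=0.2530
R=−1: 1+24/25x = −1+1/25x ⇒ -23/25x=2 ⇒ x=2/(-23/25)=-2.1739
Confirm numerically:
  x=-2.026: |R|=0.87412 <1
  x=-1.873: |R|=0.74246 <1
  x=-1.725: |R|=0.61366 <1
  x=-1.017: |R|=0.02275 <1
  x=-2.764: |R|=1.48883 >1
  x=-2.694: |R|=1.43193 >1
So |R|<1 on (-2.1739, 0).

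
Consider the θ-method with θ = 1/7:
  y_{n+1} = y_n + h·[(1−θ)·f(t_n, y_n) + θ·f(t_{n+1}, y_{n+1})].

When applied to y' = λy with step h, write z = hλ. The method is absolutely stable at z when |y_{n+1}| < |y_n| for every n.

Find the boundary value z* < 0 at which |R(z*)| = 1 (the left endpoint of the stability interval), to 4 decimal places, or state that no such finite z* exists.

Set f=λy, z=hλ:
  y_{n+1} = y_n + z·[6/7·y_n + 1/7·y_{n+1}] ⇒ (1 − 1/7z)y_{n+1} = (1 + 6/7z)y_n
  Hence R(z) = (1 + 6/7z)/(1 − 1/7z).

Need |R(x)|<1, x<0.
x=-1.33: |R|=0.1176
R=−1: 1+6/7x = −1+1/7x ⇒ -5/7x=2 ⇒ x=2/(-5/7)=-2.8000
Confirm numerically:
  x=-2.717: |R|=0.95729 <1
  x=-2.560: |R|=0.87448 <1
  x=-1.935: |R|=0.51595 <1
  x=-3.264: |R|=1.22603 >1
  x=-2.929: |R|=1.06496 >1
  x=-2.825: |R|=1.01272 >1
So |R|<1 on (-2.8000, 0).

z* = -2.8000.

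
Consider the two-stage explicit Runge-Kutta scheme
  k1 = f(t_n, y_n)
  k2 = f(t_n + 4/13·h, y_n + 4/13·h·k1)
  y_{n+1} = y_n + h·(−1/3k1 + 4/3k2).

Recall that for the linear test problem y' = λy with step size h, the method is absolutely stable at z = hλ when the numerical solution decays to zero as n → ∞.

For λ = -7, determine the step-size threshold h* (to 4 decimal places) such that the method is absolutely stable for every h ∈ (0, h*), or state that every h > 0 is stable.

(-2.4375,0); λ=-7 ⇒ h* = (39/16)/7 = 0.3482.

With y'=λy (z=hλ):
  k1=λy_n ⇒ h·k1=z·y_n;  k2=λ(1+4/13z)y_n ⇒ h·k2=z(1+4/13z)y_n
  y_{n+1}/y_n = 1 − 1/3z + 4/3z(1+4/13z) = 1 + z + 16/39z²
  R(z) = 1 + z + 16/39z².

Boundary: |R(x)|=1, x<0.
x=-0.65: |R|=0.5233
R=1: x+16/39x²=0 ⇒ x=−39/16=-2.4375; min R=1−1/(4·16/39)=0.3906>−1
Confirm numerically:
  x=-2.027: |R|=0.65863 <1
  x=-1.603: |R|=0.45120 <1
  x=-1.526: |R|=0.42935 <1
  x=-1.472: |R|=0.41694 <1
  x=-2.736: |R|=1.33505 >1
  x=-2.578: |R|=1.14860 >1
Interval (-2.4375, 0).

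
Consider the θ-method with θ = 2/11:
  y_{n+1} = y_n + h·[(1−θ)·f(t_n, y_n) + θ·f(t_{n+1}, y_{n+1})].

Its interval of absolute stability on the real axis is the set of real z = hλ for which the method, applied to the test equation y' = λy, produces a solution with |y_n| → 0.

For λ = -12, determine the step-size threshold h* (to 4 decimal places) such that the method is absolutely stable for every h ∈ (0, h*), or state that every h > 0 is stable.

On y'=λy, z=hλ:
  y_{n+1} = y_n + z·[9/11·y_n + 2/11·y_{n+1}] ⇒ (1 − 2/11z)y_{n+1} = (1 + 9/11z)y_n
  so R(z) = (1 + 9/11z)/(1 − 2/11z).

Need |R(x)|<1, x<0.
x=-1.13: |R|=0.0626
R=−1: 1+9/11x = −1+2/11x ⇒ -7/11x=2 ⇒ x=2/(-7/11)=-3.1429
Confirm numerically:
  x=-2.881: |R|=0.89065 <1
  x=-2.284: |R|=0.61382 <1
  x=-2.177: |R|=0.55966 <1
  x=-1.802: |R|=0.35730 <1
  x=-3.654: |R|=1.19543 >1
  x=-3.458: |R|=1.12313 >1
  x=-3.169: |R|=1.01055 >1
Interval (-3.1429, 0).

(-3.1429,0); λ=-12 ⇒ h* = (22/7)/12 = 0.2619.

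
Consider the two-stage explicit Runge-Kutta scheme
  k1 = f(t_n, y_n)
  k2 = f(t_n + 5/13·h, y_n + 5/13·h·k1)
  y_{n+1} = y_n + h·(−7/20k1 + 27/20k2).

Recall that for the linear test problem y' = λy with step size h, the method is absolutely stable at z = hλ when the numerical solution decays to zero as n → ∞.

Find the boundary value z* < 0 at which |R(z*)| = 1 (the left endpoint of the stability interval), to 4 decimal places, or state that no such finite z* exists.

left endpoint -1.9259.

With y'=λy (z=hλ):
  k1=λy_n ⇒ h·k1=z·y_n;  k2=λ(1+5/13z)y_n ⇒ h·k2=z(1+5/13z)y_n
  y_{n+1}/y_n = 1 − 7/20z + 27/20z(1+5/13z) = 1 + z + 27/52z²
  Hence R(z) = 1 + z + 27/52z².

Boundary: |R(x)|=1, x<0.
x=-1.73: |R|=0.8240
R=1: x+27/52x²=0 ⇒ x=−52/27=-1.9259; min R=1−1/(4·27/52)=0.5185>−1
Confirm numerically:
  x=-1.621: |R|=0.74335 <1
  x=-1.564: |R|=0.70609 <1
  x=-1.468: |R|=0.65095 <1
  x=-2.341: |R|=1.50453 >1
  x=-2.014: |R|=1.09210 >1
Interval (-1.9259, 0).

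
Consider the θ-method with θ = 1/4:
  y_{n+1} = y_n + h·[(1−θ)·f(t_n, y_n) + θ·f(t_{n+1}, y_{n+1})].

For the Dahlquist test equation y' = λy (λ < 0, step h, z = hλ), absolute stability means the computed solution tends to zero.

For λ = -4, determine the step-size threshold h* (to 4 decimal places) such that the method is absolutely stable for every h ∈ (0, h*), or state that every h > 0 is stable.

Test eqn y'=λy, z=hλ:
  y_{n+1} = y_n + z·[3/4·y_n + 1/4·y_{n+1}] ⇒ (1 − 1/4z)y_{n+1} = (1 + 3/4z)y_n
  ⇒ R(z) = (1 + 3/4z)/(1 − 1/4z).

Boundary: |R(x)|=1, x<0.
x=-0.81: |R|=0.3264
R=−1: 1+3/4x = −1+1/4x ⇒ -1/2x=2 ⇒ x=2/(-1/2)=-4.0000
Confirm numerically:
  x=-3.913: |R|=0.97801 <1
  x=-3.834: |R|=0.95762 <1
  x=-3.178: |R|=0.77097 <1
  x=-1.871: |R|=0.27474 <1
  x=-4.445: |R|=1.10539 >1
  x=-4.038: |R|=1.00946 >1
Stable set (-4.0000, 0).

(-4.0000,0); λ=-4 ⇒ h* = (4)/4 = 1.0000.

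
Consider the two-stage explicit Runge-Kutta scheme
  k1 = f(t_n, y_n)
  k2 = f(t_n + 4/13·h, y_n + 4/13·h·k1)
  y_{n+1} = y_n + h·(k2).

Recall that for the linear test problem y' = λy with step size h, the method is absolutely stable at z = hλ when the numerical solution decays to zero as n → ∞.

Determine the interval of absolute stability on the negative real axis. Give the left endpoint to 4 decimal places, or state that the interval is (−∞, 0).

Set f=λy, z=hλ:
  k1=λy_n ⇒ h·k1=z·y_n;  k2=λ(1+4/13z)y_n ⇒ h·k2=z(1+4/13z)y_n
  y_{n+1}/y_n = 1 + z(1+4/13z) = 1 + z + 4/13z²
  Hence R(z) = 1 + z + 4/13z².

Solve |R(x)|<1 on ℝ⁻.
x=-0.46: |R|=0.6051
R=1: x+4/13x²=0 ⇒ x=−13/4=-3.2500; min R=1−1/(4·4/13)=0.1875>−1
Confirm numerically:
  x=-3.053: |R|=0.81494 <1
  x=-1.861: |R|=0.20464 <1
  x=-1.687: |R|=0.18868 <1
  x=-3.741: |R|=1.56518 >1
  x=-3.372: |R|=1.12658 >1
So |R|<1 on (-3.2500, 0).

z∈(-3.2500,0).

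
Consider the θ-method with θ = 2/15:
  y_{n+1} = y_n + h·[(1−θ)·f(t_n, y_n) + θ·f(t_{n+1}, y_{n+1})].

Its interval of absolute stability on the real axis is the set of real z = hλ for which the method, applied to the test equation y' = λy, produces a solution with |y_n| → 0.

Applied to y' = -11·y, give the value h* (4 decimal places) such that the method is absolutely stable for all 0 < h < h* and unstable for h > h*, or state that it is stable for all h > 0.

(-2.7273,0); λ=-11 ⇒ h* = (30/11)/11 = 0.2479.

On y'=λy, z=hλ:
  y_{n+1} = y_n + z·[13/15·y_n + 2/15·y_{n+1}] ⇒ (1 − 2/15z)y_{n+1} = (1 + 13/15z)y_n
  ⇒ R(z) = (1 + 13/15z)/(1 − 2/15z).

Solve |R(x)|<1 on ℝ⁻.
x=-0.34: |R|=0.6747
R=−1: 1+13/15x = −1+2/15x ⇒ -11/15x=2 ⇒ x=2/(-11/15)=-2.7273
Confirm numerically:
  x=-1.814: |R|=0.46070 <1
  x=-1.738: |R|=0.41102 <1
  x=-1.284: |R|=0.09631 <1
  x=-1.116: |R|=0.02855 <1
  x=-3.207: |R|=1.24643 >1
  x=-2.825: |R|=1.05206 >1
So |R|<1 on (-2.7273, 0).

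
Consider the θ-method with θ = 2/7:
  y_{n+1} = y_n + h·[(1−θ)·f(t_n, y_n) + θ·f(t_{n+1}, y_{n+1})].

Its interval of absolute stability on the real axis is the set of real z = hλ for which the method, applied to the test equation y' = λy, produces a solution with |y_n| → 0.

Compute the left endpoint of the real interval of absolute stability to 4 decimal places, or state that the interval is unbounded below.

z* = -4.6667.

Set f=λy, z=hλ:
  y_{n+1} = y_n + z·[5/7·y_n + 2/7·y_{n+1}] ⇒ (1 − 2/7z)y_{n+1} = (1 + 5/7z)y_n
  R(z) = (1 + 5/7z)/(1 − 2/7z).

Solve |R(x)|<1 on ℝ⁻.
x=-1.76: |R|=0.1711
R=−1: 1+5/7x = −1+2/7x ⇒ -3/7x=2 ⇒ x=2/(-3/7)=-4.6667
Confirm numerically:
  x=-4.241: |R|=0.91752 <1
  x=-4.236: |R|=0.91649 <1
  x=-1.898: |R|=0.23064 <1
  x=-4.711: |R|=1.00810 >1
  x=-4.696: |R|=1.00537 >1
Interval (-4.6667, 0).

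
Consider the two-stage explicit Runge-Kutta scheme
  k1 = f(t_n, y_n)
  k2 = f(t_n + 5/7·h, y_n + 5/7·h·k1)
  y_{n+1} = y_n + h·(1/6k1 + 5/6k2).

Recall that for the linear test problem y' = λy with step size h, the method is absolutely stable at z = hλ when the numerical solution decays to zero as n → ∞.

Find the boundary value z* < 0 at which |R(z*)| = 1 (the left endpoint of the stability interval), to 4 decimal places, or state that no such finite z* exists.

With y'=λy (z=hλ):
  k1=λy_n ⇒ h·k1=z·y_n;  k2=λ(1+5/7z)y_n ⇒ h·k2=z(1+5/7z)y_n
  y_{n+1}/y_n = 1 + 1/6z + 5/6z(1+5/7z) = 1 + z + 25/42z²
  ⇒ R(z) = 1 + z + 25/42z².

Need |R(x)|<1, x<0.
x=-1.45: |R|=0.8015
R=1: x+25/42x²=0 ⇒ x=−42/25=-1.6800; min R=1−1/(4·25/42)=0.5800>−1
Confirm numerically:
  x=-1.470: |R|=0.81625 <1
  x=-1.269: |R|=0.68955 <1
  x=-1.152: |R|=0.63794 <1
  x=-1.945: |R|=1.30680 >1
  x=-1.727: |R|=1.04831 >1
Interval (-1.6800, 0).

z* = -1.6800.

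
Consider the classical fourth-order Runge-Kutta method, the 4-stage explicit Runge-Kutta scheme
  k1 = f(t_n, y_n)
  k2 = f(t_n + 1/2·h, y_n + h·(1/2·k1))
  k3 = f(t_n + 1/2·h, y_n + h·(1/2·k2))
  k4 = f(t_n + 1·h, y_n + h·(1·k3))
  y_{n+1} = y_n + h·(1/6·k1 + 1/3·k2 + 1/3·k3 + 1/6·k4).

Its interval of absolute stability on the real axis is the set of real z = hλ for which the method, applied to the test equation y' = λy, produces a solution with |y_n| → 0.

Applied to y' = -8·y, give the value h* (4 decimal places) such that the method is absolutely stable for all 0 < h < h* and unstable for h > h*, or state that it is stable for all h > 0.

(-2.7853,0); λ=-8 ⇒ h* = 0.3482.

Test eqn y'=λy, z=hλ:
  order 4, 4-stage ⇒ R(z)=1+z+z^2/2+z^3/6+z^4/24
  (e.g. R(-1.44)=0.27830, |R|=0.27830)

Boundary: |R(x)|=1, x<0.
x=-1.44: |R|=0.2783
|R(-1.74)|=0.2777 |R(-0.9)|=0.4108
Bisect:
  x_lo=-3.3283 |R|=2.1787  x_hi=-0.2474 |R|=0.7808
  mid=-1.78789 |R|=0.28362 →hi
  mid=-2.55811 |R|=0.70813 →hi
  mid=-2.94323 |R|=1.26542 →lo
  mid=-2.75067 |R|=0.94904 →hi
  mid=-2.84695 |R|=1.09700 →lo
  mid=-2.79881 |R|=1.02057 →lo
  mid=-2.77474 |R|=0.98420 →hi
  mid=-2.78677 |R|=1.00223 →lo
  ...
  [-2.78546,-2.78527] ⇒ x*=-2.7853
So |R|<1 on (-2.7853, 0).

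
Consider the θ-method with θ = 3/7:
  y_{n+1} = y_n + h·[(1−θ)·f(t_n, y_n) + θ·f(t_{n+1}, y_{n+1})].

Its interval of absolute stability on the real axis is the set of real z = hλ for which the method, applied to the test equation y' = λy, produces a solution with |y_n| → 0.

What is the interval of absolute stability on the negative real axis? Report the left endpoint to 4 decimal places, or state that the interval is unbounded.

z∈(-14.0000,0).

Test eqn y'=λy, z=hλ:
  y_{n+1} = y_n + z·[4/7·y_n + 3/7·y_{n+1}] ⇒ (1 − 3/7z)y_{n+1} = (1 + 4/7z)y_n
  R(z) = (1 + 4/7z)/(1 − 3/7z).

Find x<0 with |R(x)|<1.
x=-1.33: |R|=0.1529
R=−1: 1+4/7x = −1+3/7x ⇒ -1/7x=2 ⇒ x=2/(-1/7)=-14.0000
Confirm numerically:
  x=-13.426: |R|=0.98786 <1
  x=-13.280: |R|=0.98463 <1
  x=-8.473: |R|=0.82951 <1
  x=-14.122: |R|=1.00247 >1
  x=-14.025: |R|=1.00051 >1
So |R|<1 on (-14.0000, 0).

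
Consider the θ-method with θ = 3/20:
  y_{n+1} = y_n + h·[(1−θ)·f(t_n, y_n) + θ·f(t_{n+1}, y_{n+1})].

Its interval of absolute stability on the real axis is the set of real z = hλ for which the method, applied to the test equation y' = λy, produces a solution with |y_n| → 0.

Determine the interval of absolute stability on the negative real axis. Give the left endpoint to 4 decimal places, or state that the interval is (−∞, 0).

With y'=λy (z=hλ):
  y_{n+1} = y_n + z·[17/20·y_n + 3/20·y_{n+1}] ⇒ (1 − 3/20z)y_{n+1} = (1 + 17/20z)y_n
  ⇒ R(z) = (1 + 17/20z)/(1 − 3/20z).

Find x<0 with |R(x)|<1.
x=-0.89: |R|=0.2148
R=−1: 1+17/20x = −1+3/20x ⇒ -7/10x=2 ⇒ x=2/(-7/10)=-2.8571
Confirm numerically:
  x=-2.600: |R|=0.87050 <1
  x=-2.519: |R|=0.82821 <1
  x=-2.484: |R|=0.80970 <1
  x=-2.114: |R|=0.60504 <1
  x=-3.370: |R|=1.23846 >1
  x=-3.210: |R|=1.16672 >1
  x=-3.077: |R|=1.10530 >1
Interval (-2.8571, 0).

z∈(-2.8571,0).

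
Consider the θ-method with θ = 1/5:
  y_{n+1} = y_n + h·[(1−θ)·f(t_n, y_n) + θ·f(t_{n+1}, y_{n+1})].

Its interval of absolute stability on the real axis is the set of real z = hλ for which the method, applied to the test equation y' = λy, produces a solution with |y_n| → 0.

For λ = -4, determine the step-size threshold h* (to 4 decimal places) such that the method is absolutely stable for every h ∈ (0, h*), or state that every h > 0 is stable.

(-3.3333,0); λ=-4 ⇒ h* = (10/3)/4 = 0.8333.

Test eqn y'=λy, z=hλ:
  y_{n+1} = y_n + z·[4/5·y_n + 1/5·y_{n+1}] ⇒ (1 − 1/5z)y_{n+1} = (1 + 4/5z)y_n
  ⇒ R(z) = (1 + 4/5z)/(1 − 1/5z).

Boundary: |R(x)|=1, x<0.
x=-1.51: |R|=0.1598
R=−1: 1+4/5x = −1+1/5x ⇒ -3/5x=2 ⇒ x=2/(-3/5)=-3.3333
Confirm numerically:
  x=-2.946: |R|=0.85376 <1
  x=-2.138: |R|=0.49762 <1
  x=-1.513: |R|=0.16152 <1
  x=-3.893: |R|=1.18880 >1
  x=-3.739: |R|=1.13926 >1
  x=-3.358: |R|=1.00885 >1
So |R|<1 on (-3.3333, 0).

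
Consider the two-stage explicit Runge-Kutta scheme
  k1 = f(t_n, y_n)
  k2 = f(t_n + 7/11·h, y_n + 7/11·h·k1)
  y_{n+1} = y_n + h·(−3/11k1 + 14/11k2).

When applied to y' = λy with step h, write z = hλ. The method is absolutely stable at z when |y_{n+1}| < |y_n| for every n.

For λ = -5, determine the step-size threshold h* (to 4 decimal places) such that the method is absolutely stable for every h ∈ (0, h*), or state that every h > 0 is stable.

(-1.2347,0); λ=-5 ⇒ h* = (121/98)/5 = 0.2469.

On y'=λy, z=hλ:
  k1=λy_n ⇒ h·k1=z·y_n;  k2=λ(1+7/11z)y_n ⇒ h·k2=z(1+7/11z)y_n
  y_{n+1}/y_n = 1 − 3/11z + 14/11z(1+7/11z) = 1 + z + 98/121z²
  R(z) = 1 + z + 98/121z².

Find x<0 with |R(x)|<1.
x=-1.21: |R|=0.9758
R=1: x+98/121x²=0 ⇒ x=−121/98=-1.2347; min R=1−1/(4·98/121)=0.6913>−1
Confirm numerically:
  x=-1.169: |R|=0.93780 <1
  x=-1.131: |R|=0.90501 <1
  x=-0.574: |R|=0.69285 <1
  x=-1.753: |R|=1.73588 >1
  x=-1.675: |R|=1.59732 >1
  x=-1.614: |R|=1.49583 >1
Stable set (-1.2347, 0).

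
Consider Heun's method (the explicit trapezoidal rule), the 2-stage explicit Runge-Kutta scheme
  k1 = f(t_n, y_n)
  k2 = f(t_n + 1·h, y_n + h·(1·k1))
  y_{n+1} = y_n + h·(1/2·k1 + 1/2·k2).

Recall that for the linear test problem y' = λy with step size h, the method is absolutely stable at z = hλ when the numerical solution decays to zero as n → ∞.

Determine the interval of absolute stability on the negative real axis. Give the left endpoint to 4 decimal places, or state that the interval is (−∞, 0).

On y'=λy, z=hλ:
  order 2, 2-stage ⇒ R(z)=1+z+z^2/2
  (e.g. R(-1.75)=0.78125, |R|=0.78125)

Solve |R(x)|<1 on ℝ⁻.
x=-1.75: |R|=0.7812
|R(-2.26)|=1.2938 |R(-1.2)|=0.5200 |R(-1.14)|=0.5098
Bisect:
  x_lo=-2.3649 |R|=1.4314  x_hi=-0.0601 |R|=0.9417
  mid=-1.21246 |R|=0.52257 →hi
  mid=-1.78867 |R|=0.81100 →hi
  mid=-2.07677 |R|=1.07972 →lo
  mid=-1.93272 |R|=0.93498 →hi
  mid=-2.00474 |R|=1.00475 →lo
  mid=-1.96873 |R|=0.96922 →hi
  mid=-1.98674 |R|=0.98683 →hi
  mid=-1.99574 |R|=0.99575 →hi
  mid=-2.00024 |R|=1.00024 →lo
  ...
  [-2.00010,-1.99996] ⇒ x*=-2.0000
Interval (-2.0000, 0).

z∈(-2.0000,0).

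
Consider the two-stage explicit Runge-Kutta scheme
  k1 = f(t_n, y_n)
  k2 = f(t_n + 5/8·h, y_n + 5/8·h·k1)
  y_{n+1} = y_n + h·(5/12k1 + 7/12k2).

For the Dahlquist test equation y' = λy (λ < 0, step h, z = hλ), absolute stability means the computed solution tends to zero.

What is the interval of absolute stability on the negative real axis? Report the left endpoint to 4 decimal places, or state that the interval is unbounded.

With y'=λy (z=hλ):
  k1=λy_n ⇒ h·k1=z·y_n;  k2=λ(1+5/8z)y_n ⇒ h·k2=z(1+5/8z)y_n
  y_{n+1}/y_n = 1 + 5/12z + 7/12z(1+5/8z) = 1 + z + 35/96z²
  Hence R(z) = 1 + z + 35/96z².

Need |R(x)|<1, x<0.
x=-1.72: |R|=0.3586
R=1: x+35/96x²=0 ⇒ x=−96/35=-2.7429; min R=1−1/(4·35/96)=0.3143>−1
Confirm numerically:
  x=-2.246: |R|=0.59315 <1
  x=-1.914: |R|=0.42161 <1
  x=-1.396: |R|=0.31451 <1
  x=-3.260: |R|=1.61465 >1
  x=-3.202: |R|=1.53600 >1
  x=-3.099: |R|=1.40239 >1
So |R|<1 on (-2.7429, 0).

(-2.7429, 0).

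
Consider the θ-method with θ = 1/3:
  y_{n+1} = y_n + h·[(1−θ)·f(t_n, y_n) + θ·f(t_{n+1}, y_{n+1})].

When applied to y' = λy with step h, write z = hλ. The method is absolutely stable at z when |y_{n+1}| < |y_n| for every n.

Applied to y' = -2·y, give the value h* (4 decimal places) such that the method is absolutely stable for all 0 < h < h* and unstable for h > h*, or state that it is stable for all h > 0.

Set f=λy, z=hλ:
  y_{n+1} = y_n + z·[2/3·y_n + 1/3·y_{n+1}] ⇒ (1 − 1/3z)y_{n+1} = (1 + 2/3z)y_n
  so R(z) = (1 + 2/3z)/(1 − 1/3z).

Need |R(x)|<1, x<0.
x=-0.36: |R|=0.6786
R=−1: 1+2/3x = −1+1/3x ⇒ -1/3x=2 ⇒ x=2/(-1/3)=-6.0000
Confirm numerically:
  x=-5.388: |R|=0.92704 <1
  x=-4.474: |R|=0.79583 <1
  x=-3.541: |R|=0.62406 <1
  x=-3.318: |R|=0.57550 <1
  x=-6.493: |R|=1.05193 >1
  x=-6.076: |R|=1.00837 >1
  x=-6.055: |R|=1.00607 >1
Interval (-6.0000, 0).

(-6.0000,0); λ=-2 ⇒ h* = (6)/2 = 3.0000.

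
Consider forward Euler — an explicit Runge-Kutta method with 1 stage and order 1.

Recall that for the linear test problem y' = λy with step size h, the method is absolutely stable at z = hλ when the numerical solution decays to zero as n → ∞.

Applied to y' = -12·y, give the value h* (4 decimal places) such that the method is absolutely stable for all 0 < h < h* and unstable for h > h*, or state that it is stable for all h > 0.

(-2.0000,0); λ=-12 ⇒ h* = 0.1667.

On y'=λy, z=hλ:
  order 1, 1-stage ⇒ R(z)=1+z
  (e.g. R(-0.87)=0.13000, |R|=0.13000)

Need |R(x)|<1, x<0.
x=-0.87: |R|=0.1300
|R(-1.44)|=0.4400 |R(-0.83)|=0.1700 |R(-0.55)|=0.4500
Bisect:
  x_lo=-2.8784 |R|=1.8784  x_hi=-0.1047 |R|=0.8953
  mid=-1.49152 |R|=0.49152 →hi
  mid=-2.18495 |R|=1.18495 →lo
  mid=-1.83824 |R|=0.83824 →hi
  mid=-2.01160 |R|=1.01160 →lo
  mid=-1.92492 |R|=0.92492 →hi
  mid=-1.96826 |R|=0.96826 →hi
  mid=-1.98993 |R|=0.98993 →hi
  mid=-2.00076 |R|=1.00076 →lo
  ...
  [-2.00008,-1.99991] ⇒ x*=-2.0000
So |R|<1 on (-2.0000, 0).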